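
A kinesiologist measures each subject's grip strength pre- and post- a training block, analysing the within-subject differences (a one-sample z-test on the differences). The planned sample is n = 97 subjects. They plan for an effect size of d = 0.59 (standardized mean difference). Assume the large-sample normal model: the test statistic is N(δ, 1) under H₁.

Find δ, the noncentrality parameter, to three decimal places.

δ ≈ 5.811

The noncentrality parameter scales effect size by the design's sample-size factor: δ = d·√n = 0.59 × √97 = 5.8108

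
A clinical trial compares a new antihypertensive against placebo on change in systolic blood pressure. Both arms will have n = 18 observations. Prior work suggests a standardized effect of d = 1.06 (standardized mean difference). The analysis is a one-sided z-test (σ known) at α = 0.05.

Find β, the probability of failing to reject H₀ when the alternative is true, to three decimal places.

Noncentrality parameter: δ = d·√(n/2) = 1.06 × √(18/2) = 3.1800
One-sided α = 0.05 → critical value z_{0.05} = 1.645.
Power = Φ(δ − 1.645) = Φ(1.535) = 0.9376.
Type II error: β = 1 − power = 1 − 0.9376 = 0.0624.

β ≈ 0.062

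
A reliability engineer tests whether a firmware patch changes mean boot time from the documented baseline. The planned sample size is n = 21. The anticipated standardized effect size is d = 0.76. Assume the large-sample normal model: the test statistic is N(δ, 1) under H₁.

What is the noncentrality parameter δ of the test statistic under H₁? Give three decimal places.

δ = d·√n = 0.76 × √21 = 3.4828

δ ≈ 3.483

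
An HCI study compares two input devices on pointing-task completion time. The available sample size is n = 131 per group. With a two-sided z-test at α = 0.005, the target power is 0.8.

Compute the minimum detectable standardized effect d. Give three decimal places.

d ≈ 0.451

Required noncentrality: δ = z_{0.0025} + z_{0.20} = 2.807 + 0.842 = 3.649.
(Lower-tail contribution to power is negligible for δ > 0.)
δ = d·√(n/2) ⇒ d = δ/√(n/2) = 3.649/√(131/2) = 0.4508.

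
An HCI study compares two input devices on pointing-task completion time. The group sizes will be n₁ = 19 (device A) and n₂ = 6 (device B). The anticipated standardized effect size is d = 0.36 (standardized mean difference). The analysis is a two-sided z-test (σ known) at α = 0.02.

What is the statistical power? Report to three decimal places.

Power ≈ 0.061

Noncentrality parameter: δ = d / √(1/n₁ + 1/n₂) = 0.36 / √(1/19 + 1/6) = 0.7687
Critical value for a two-sided test at α = 0.02: z_{α/2} = 2.326.
Power = Φ(δ − 2.326) + Φ(−δ − 2.326) = Φ(-1.558) + Φ(-3.095) = 0.0597 + 0.0010 = 0.0606.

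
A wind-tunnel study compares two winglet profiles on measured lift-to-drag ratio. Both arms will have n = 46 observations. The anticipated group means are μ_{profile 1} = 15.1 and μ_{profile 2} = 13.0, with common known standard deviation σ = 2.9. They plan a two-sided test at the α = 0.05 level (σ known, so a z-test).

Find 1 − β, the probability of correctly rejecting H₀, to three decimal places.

Power ≈ 0.935

Standardized effect: d = |μ_{profile 1} − μ_{profile 2}| / σ = |15.1 − 13.0| / 2.9 = 0.7241
Noncentrality parameter: δ = d·√(n/2) = 0.7241 × √(46/2) = 3.4728
Two-sided α = 0.05 → critical value z_{0.025} = 1.960.
Power = Φ(δ − 1.960) + Φ(−δ − 1.960) = Φ(1.513) + Φ(-5.433) = 0.9348 + 0.0000 = 0.9348.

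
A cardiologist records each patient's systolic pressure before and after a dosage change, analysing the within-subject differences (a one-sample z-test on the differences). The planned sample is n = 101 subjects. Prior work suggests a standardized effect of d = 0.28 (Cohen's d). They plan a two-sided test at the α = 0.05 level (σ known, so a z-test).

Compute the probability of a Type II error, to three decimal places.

β ≈ 0.197

Noncentrality parameter: δ = d·√n = 0.28 × √101 = 2.8140
Two-sided α = 0.05 → critical value z_{0.025} = 1.960.
Power = Φ(δ − 1.960) + Φ(−δ − 1.960) = Φ(0.854) + Φ(-4.774) = 0.8034 + 0.0000 = 0.8034.
Type II error: β = 1 − power = 1 − 0.8034 = 0.1966.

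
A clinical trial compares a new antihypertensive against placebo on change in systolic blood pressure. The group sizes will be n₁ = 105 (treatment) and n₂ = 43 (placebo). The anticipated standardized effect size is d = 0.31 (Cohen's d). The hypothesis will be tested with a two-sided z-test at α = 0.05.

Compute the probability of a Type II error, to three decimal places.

β ≈ 0.598

Noncentrality parameter: δ = d / √(1/n₁ + 1/n₂) = 0.31 / √(1/105 + 1/43) = 1.7122
Two-sided α = 0.05 → critical value z_{0.025} = 1.960.
Power = Φ(δ − 1.960) + Φ(−δ − 1.960) = Φ(-0.248) + Φ(-3.672) = 0.4022 + 0.0001 = 0.4023.
Type II error: β = 1 − power = 1 − 0.4023 = 0.5977.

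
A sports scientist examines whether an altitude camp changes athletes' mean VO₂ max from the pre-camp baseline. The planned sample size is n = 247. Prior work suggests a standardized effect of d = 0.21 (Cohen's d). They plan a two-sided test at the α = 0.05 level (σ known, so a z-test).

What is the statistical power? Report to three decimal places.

Noncentrality parameter: δ = d·√n = 0.21 × √247 = 3.3004
Two-sided α = 0.05 → critical value z_{0.025} = 1.960.
Power = Φ(δ − 1.960) + Φ(−δ − 1.960) = Φ(1.340) + Φ(-5.260) = 0.9099 + 0.0000 = 0.9099.

Power ≈ 0.910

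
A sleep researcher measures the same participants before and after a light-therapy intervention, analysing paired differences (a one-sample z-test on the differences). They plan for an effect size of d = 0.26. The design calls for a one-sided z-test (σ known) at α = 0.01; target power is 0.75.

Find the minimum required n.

n = 134

Set Φ(δ − 2.326) = 0.75; then δ − 2.326 = Φ⁻¹(0.75) = 0.674, giving δ = 3.001.
δ = d·√n ⇒ n = (δ/d)² = (3.001 / 0.26)² = 133.21.
Round up to the next whole unit.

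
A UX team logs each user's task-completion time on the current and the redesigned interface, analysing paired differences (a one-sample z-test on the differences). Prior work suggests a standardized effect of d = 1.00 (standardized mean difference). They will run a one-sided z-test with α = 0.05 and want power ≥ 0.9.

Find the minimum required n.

n = 9

For power 0.9 need Φ(δ − z_{0.05}) = 0.9, so δ = z_{0.05} + z_{0.10} = 1.645 + 1.282 = 2.926.
δ = d·√n ⇒ n = (δ/d)² = (2.926 / 1.00)² = 8.56.
Rounding up, n = 9.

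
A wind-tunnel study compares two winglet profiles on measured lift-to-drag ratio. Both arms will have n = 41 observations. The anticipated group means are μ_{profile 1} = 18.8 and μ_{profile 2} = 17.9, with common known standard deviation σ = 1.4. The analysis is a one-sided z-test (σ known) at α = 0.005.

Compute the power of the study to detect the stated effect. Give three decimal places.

Power ≈ 0.631

Standardized effect: d = |μ_{profile 1} − μ_{profile 2}| / σ = |18.8 − 17.9| / 1.4 = 0.6429
Noncentrality parameter: δ = d·√(n/2) = 0.6429 × √(41/2) = 2.9107
One-sided α = 0.005 → critical value z_{0.005} = 2.576.
Power = Φ(δ − 2.576) = Φ(0.335) = 0.6311.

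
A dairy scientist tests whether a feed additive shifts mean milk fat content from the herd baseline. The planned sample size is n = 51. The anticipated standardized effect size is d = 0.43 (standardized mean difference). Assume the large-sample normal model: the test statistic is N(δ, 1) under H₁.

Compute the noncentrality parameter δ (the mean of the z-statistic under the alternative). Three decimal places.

δ ≈ 3.071

The noncentrality parameter scales effect size by the design's sample-size factor: δ = d·√n = 0.43 × √51 = 3.0708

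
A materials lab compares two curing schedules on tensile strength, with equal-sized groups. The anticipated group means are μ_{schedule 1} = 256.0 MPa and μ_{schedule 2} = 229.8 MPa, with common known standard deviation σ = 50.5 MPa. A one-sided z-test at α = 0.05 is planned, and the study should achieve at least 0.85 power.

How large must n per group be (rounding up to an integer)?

n = 54 per group

Standardized effect: d = |μ_{schedule 1} − μ_{schedule 2}| / σ = |256.0 − 229.8| / 50.5 = 0.5188
For power 0.85 need Φ(δ − z_{0.05}) = 0.85, so δ = z_{0.05} + z_{0.15} = 1.645 + 1.036 = 2.681.
δ = d·√(n/2) ⇒ n = 2(δ/d)² = 2 × (2.681 / 0.5188)² = 53.42.
Round up to the next whole unit.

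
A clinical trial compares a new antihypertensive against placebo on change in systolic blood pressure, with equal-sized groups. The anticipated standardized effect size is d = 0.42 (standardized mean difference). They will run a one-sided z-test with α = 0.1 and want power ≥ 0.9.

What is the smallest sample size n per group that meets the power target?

n = 75 per group

Set Φ(δ − 1.282) = 0.9; then δ − 1.282 = Φ⁻¹(0.9) = 1.282, giving δ = 2.563.
δ = d·√(n/2) ⇒ n = 2(δ/d)² = 2 × (2.563 / 0.42)² = 74.48.
Rounding up, n = 75 per group.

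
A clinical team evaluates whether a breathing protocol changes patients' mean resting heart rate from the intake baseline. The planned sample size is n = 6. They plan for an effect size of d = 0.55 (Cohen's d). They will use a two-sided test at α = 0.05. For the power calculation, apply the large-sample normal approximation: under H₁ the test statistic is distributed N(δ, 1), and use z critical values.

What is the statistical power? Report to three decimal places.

Noncentrality parameter: δ = d·√n = 0.55 × √6 = 1.3472
Critical value for a two-sided test at α = 0.05: z_{α/2} = 1.960.
Power = Φ(δ − 1.960) + Φ(−δ − 1.960) = Φ(-0.613) + Φ(-3.307) = 0.2700 + 0.0005 = 0.2705.

Power ≈ 0.270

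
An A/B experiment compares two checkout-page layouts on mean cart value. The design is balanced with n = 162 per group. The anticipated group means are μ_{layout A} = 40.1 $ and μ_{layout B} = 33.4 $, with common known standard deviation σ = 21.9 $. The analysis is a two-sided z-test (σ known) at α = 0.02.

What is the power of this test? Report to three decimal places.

Standardized effect: d = |μ_{layout A} − μ_{layout B}| / σ = |40.1 − 33.4| / 21.9 = 0.3059
Noncentrality parameter: δ = d·√(n/2) = 0.3059 × √(162/2) = 2.7534
Two-sided α = 0.02 → critical value z_{0.01} = 2.326.
Power = Φ(δ − 2.326) + Φ(−δ − 2.326) = Φ(0.427) + Φ(-5.080) = 0.6653 + 0.0000 = 0.6653.

Power ≈ 0.665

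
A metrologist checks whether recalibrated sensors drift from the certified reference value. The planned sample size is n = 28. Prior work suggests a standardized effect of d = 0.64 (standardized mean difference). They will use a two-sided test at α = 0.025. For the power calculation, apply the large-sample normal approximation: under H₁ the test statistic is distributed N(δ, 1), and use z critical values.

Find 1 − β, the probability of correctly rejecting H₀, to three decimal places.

Noncentrality parameter: δ = d·√n = 0.64 × √28 = 3.3866
Critical value for a two-sided test at α = 0.025: z_{α/2} = 2.241.
Power = Φ(δ − 2.241) + Φ(−δ − 2.241) = Φ(1.145) + Φ(-5.628) = 0.8739 + 0.0000 = 0.8739.

Power ≈ 0.874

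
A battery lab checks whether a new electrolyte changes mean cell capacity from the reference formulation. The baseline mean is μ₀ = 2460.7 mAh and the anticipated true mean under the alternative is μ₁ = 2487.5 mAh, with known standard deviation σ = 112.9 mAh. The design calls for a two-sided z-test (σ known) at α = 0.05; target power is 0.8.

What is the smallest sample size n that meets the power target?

n = 140

Standardized effect: d = |μ₁ − μ₀| / σ = |2487.5 − 2460.7| / 112.9 = 0.2374
Set Φ(δ − 1.960) = 0.8; then δ − 1.960 = Φ⁻¹(0.8) = 0.842, giving δ = 2.802.
(For δ > 0 the lower-tail rejection region contributes negligibly to power, so the one-term inversion is standard.)
δ = d·√n ⇒ n = (δ/d)² = (2.802 / 0.2374)² = 139.29.
Round up to the next whole unit.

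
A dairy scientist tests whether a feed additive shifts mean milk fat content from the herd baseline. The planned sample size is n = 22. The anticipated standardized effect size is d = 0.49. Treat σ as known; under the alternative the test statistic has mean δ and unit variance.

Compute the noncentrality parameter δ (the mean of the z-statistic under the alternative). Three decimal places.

δ ≈ 2.298

δ = d·√n = 0.49 × √22 = 2.2983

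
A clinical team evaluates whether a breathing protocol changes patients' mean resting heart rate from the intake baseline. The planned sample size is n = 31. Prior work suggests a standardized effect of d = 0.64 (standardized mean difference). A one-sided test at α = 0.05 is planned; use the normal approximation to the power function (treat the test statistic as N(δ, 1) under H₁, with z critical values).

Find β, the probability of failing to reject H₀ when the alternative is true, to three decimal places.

Noncentrality parameter: δ = d·√n = 0.64 × √31 = 3.5634
Critical value for a one-sided test at α = 0.05: z_α = 1.645.
Power = P(Z > 1.645 − δ) = Φ(1.919) = 0.9725.
Type II error: β = 1 − power = 1 − 0.9725 = 0.0275.

β ≈ 0.028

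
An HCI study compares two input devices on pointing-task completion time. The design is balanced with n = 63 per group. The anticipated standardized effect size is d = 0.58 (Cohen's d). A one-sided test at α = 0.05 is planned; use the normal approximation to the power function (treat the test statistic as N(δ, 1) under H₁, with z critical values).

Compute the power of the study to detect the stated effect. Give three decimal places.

Power ≈ 0.946

Noncentrality parameter: δ = d·√(n/2) = 0.58 × √(63/2) = 3.2552
Critical value for a one-sided test at α = 0.05: z_α = 1.645.
Power = P(Z > 1.645 − δ) = Φ(1.610) = 0.9463.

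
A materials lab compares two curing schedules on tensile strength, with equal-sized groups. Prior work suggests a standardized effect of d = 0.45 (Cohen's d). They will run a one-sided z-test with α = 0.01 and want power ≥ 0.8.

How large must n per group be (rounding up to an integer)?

For power 0.8 need Φ(δ − z_{0.01}) = 0.8, so δ = z_{0.01} + z_{0.20} = 2.326 + 0.842 = 3.168.
δ = d·√(n/2) ⇒ n = 2(δ/d)² = 2 × (3.168 / 0.45)² = 99.12.
Round up to the next whole unit.

n = 100 per group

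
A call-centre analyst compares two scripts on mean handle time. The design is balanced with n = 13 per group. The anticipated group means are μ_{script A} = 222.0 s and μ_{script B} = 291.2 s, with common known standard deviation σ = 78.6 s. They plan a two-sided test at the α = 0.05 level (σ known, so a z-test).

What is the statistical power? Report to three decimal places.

Power ≈ 0.612

Standardized effect: d = |μ_{script A} − μ_{script B}| / σ = |222.0 − 291.2| / 78.6 = 0.8804
Noncentrality parameter: δ = d·√(n/2) = 0.8804 × √(13/2) = 2.2446
Critical value for a two-sided test at α = 0.05: z_{α/2} = 1.960.
Power = Φ(δ − 1.960) + Φ(−δ − 1.960) = Φ(0.285) + Φ(-4.205) = 0.6120 + 0.0000 = 0.6121.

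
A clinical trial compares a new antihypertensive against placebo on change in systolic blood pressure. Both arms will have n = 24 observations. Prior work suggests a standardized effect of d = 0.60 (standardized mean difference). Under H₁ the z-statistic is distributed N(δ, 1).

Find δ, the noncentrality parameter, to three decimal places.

δ ≈ 2.078

δ = d·√(n/2) = 0.60 × √(24/2) = 2.0785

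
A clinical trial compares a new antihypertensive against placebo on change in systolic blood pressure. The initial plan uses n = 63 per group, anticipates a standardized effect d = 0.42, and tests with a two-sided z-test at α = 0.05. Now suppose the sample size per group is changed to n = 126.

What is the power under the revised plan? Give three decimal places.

With n = 126 per group: δ = d·√(n/2) = 0.42 × √(126/2) = 3.3336. Critical value z_{0.025} = 1.960.
Revised power = Φ(δ − 1.960) + Φ(−δ − 1.960) = Φ(1.374) + Φ(-5.294) = 0.9152 + 0.0000 = 0.9152.

Power ≈ 0.915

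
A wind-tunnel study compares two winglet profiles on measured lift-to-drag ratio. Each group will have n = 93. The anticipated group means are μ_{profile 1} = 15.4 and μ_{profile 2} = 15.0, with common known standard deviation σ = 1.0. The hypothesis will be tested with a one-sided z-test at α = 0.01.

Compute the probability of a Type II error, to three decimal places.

Standardized effect: d = |μ_{profile 1} − μ_{profile 2}| / σ = |15.4 − 15.0| / 1.0 = 0.4000
Noncentrality parameter: λ = d·√(n/2) = 0.4000 × √(93/2) = 2.7276
One-sided α = 0.01 → critical value z_{0.01} = 2.326.
Power = P(Z > 2.326 − λ) = Φ(0.401) = 0.6559.
Type II error: β = 1 − power = 1 − 0.6559 = 0.3441.

β ≈ 0.344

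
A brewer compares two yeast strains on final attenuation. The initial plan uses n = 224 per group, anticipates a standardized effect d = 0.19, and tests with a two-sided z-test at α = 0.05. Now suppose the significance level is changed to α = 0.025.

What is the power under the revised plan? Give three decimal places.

Power ≈ 0.409

δ = d·√(n/2) = 0.19 × √(224/2) = 2.0108 (unchanged). New critical value: z_{0.0125} = 2.241.
Revised power = Φ(δ − 2.241) + Φ(−δ − 2.241) = Φ(-0.231) + Φ(-4.252) = 0.4088 + 0.0000 = 0.4088.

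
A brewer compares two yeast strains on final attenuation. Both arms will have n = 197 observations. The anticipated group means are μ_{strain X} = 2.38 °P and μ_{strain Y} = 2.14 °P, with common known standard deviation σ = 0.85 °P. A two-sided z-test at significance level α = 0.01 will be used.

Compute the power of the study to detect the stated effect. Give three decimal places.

Power ≈ 0.590

Standardized effect: d = |μ_{strain X} − μ_{strain Y}| / σ = |2.38 − 2.14| / 0.85 = 0.2824
Noncentrality parameter: δ = d·√(n/2) = 0.2824 × √(197/2) = 2.8023
Two-sided α = 0.01 → critical value z_{0.005} = 2.576.
Power = Φ(δ − 2.576) + Φ(−δ − 2.576) = Φ(0.226) + Φ(-5.378) = 0.5896 + 0.0000 = 0.5896.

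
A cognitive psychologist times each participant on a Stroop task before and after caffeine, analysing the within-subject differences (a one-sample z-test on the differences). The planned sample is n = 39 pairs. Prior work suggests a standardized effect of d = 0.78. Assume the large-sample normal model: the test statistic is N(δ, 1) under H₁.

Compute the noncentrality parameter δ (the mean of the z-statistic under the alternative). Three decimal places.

δ ≈ 4.871

δ = d·√n = 0.78 × √39 = 4.8711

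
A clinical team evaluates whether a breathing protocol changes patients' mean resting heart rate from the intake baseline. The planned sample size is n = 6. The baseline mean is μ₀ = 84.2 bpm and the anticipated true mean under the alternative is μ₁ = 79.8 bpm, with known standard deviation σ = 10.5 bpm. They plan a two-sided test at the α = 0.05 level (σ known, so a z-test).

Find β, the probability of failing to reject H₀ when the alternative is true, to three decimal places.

Standardized effect: d = |μ₁ − μ₀| / σ = |79.8 − 84.2| / 10.5 = 0.4190
Noncentrality parameter: δ = d·√n = 0.4190 × √6 = 1.0265
Two-sided α = 0.05 → critical value z_{0.025} = 1.960.
Power = Φ(δ − 1.960) + Φ(−δ − 1.960) = Φ(-0.934) + Φ(-2.986) = 0.1753 + 0.0014 = 0.1767.
Type II error: β = 1 − power = 1 − 0.1767 = 0.8233.

β ≈ 0.823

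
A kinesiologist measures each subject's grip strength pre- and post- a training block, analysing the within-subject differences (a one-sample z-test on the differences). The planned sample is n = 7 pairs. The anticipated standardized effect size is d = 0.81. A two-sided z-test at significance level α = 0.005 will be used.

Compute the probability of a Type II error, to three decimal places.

Noncentrality parameter: δ = d·√n = 0.81 × √7 = 2.1431
Two-sided α = 0.005 → critical value z_{0.0025} = 2.807.
Power = Φ(δ − 2.807) + Φ(−δ − 2.807) = Φ(-0.664) + Φ(-4.950) = 0.2534 + 0.0000 = 0.2534.
Type II error: β = 1 − power = 1 − 0.2534 = 0.7466.

β ≈ 0.747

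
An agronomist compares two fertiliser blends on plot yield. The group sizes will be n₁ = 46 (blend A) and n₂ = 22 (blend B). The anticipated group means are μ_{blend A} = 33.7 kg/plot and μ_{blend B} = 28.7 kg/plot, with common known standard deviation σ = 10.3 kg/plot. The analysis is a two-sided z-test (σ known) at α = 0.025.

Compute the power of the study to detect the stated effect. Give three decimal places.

Standardized effect: d = |μ_{blend A} − μ_{blend B}| / σ = |33.7 − 28.7| / 10.3 = 0.4854
Noncentrality parameter: δ = d / √(1/n₁ + 1/n₂) = 0.4854 / √(1/46 + 1/22) = 1.8727
Critical value for a two-sided test at α = 0.025: z_{α/2} = 2.241.
Power = Φ(δ − 2.241) + Φ(−δ − 2.241) = Φ(-0.369) + Φ(-4.114) = 0.3562 + 0.0000 = 0.3562.

Power ≈ 0.356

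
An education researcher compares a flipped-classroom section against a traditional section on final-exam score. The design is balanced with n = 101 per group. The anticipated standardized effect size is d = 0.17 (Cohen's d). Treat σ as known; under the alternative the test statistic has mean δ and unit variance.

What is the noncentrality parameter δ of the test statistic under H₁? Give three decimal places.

δ ≈ 1.208

The noncentrality parameter scales effect size by the design's sample-size factor: δ = d·√(n/2) = 0.17 × √(101/2) = 1.2081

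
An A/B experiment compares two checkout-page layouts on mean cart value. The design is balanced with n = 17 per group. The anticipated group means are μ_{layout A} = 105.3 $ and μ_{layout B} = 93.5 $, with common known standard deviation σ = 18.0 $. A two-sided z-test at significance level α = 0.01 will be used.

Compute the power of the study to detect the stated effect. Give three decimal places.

Power ≈ 0.253

Standardized effect: d = |μ_{layout A} − μ_{layout B}| / σ = |105.3 − 93.5| / 18.0 = 0.6556
Noncentrality parameter: δ = d·√(n/2) = 0.6556 × √(17/2) = 1.9113
Critical value for a two-sided test at α = 0.01: z_{α/2} = 2.576.
Power = Φ(δ − 2.576) + Φ(−δ − 2.576) = Φ(-0.665) + Φ(-4.487) = 0.2532 + 0.0000 = 0.2532.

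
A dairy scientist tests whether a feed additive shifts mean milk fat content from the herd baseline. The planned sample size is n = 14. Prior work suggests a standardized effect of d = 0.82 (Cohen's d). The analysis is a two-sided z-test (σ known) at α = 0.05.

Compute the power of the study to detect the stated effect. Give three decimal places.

Power ≈ 0.866

Noncentrality parameter: δ = d·√n = 0.82 × √14 = 3.0682
Two-sided α = 0.05 → critical value z_{0.025} = 1.960.
Power = Φ(δ − 1.960) + Φ(−δ − 1.960) = Φ(1.108) + Φ(-5.028) = 0.8661 + 0.0000 = 0.8661.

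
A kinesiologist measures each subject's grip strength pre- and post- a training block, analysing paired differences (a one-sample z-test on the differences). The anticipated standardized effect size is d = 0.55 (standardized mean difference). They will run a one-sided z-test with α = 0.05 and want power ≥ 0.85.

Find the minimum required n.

n = 24

Set Φ(δ − 1.645) = 0.85; then δ − 1.645 = Φ⁻¹(0.85) = 1.036, giving δ = 2.681.
δ = d·√n ⇒ n = (δ/d)² = (2.681 / 0.55)² = 23.77.
Round up to the next whole unit.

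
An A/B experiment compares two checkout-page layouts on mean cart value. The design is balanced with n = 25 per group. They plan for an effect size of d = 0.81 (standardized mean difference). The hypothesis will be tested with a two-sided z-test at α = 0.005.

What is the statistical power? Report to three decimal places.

Power ≈ 0.523

Noncentrality parameter: δ = d·√(n/2) = 0.81 × √(25/2) = 2.8638
Two-sided α = 0.005 → critical value z_{0.0025} = 2.807.
Power = Φ(δ − 2.807) + Φ(−δ − 2.807) = Φ(0.057) + Φ(-5.671) = 0.5226 + 0.0000 = 0.5226.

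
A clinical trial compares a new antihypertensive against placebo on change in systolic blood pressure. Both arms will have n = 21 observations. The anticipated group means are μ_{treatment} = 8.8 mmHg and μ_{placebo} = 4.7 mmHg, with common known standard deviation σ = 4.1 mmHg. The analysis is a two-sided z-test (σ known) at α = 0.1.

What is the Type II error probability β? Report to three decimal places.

Standardized effect: d = |μ_{treatment} − μ_{placebo}| / σ = |8.8 − 4.7| / 4.1 = 1.0000
Noncentrality parameter: δ = d·√(n/2) = 1.0000 × √(21/2) = 3.2404
Critical value for a two-sided test at α = 0.1: z_{α/2} = 1.645.
Power = Φ(δ − 1.645) + Φ(−δ − 1.645) = Φ(1.596) + Φ(-4.885) = 0.9447 + 0.0000 = 0.9447.
Type II error: β = 1 − power = 1 − 0.9447 = 0.0553.

β ≈ 0.055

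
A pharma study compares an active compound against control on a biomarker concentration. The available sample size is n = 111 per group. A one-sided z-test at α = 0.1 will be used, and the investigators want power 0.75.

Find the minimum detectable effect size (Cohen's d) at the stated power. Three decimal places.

Required noncentrality: δ = z_{0.1} + z_{0.25} = 1.282 + 0.674 = 1.956.
δ = d·√(n/2) ⇒ d = δ/√(n/2) = 1.956/√(111/2) = 0.2626.

d ≈ 0.263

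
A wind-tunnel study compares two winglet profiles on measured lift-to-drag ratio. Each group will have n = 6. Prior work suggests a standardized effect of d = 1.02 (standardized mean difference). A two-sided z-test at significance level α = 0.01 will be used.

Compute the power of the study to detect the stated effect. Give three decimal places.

Power ≈ 0.209

Noncentrality parameter: δ = d·√(n/2) = 1.02 × √(6/2) = 1.7667
Two-sided α = 0.01 → critical value z_{0.005} = 2.576.
Power = Φ(δ − 2.576) + Φ(−δ − 2.576) = Φ(-0.809) + Φ(-4.343) = 0.2092 + 0.0000 = 0.2092.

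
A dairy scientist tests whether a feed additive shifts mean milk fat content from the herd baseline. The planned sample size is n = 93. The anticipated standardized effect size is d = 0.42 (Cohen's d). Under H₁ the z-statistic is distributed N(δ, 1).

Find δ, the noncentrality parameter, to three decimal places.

The noncentrality parameter scales effect size by the design's sample-size factor: δ = d·√n = 0.42 × √93 = 4.0503

δ ≈ 4.050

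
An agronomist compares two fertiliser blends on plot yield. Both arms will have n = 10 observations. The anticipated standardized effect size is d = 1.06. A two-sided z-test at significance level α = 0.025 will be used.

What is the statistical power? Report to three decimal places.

Power ≈ 0.551

Noncentrality parameter: δ = d·√(n/2) = 1.06 × √(10/2) = 2.3702
Critical value for a two-sided test at α = 0.025: z_{α/2} = 2.241.
Power = Φ(δ − 2.241) + Φ(−δ − 2.241) = Φ(0.129) + Φ(-4.612) = 0.5513 + 0.0000 = 0.5513.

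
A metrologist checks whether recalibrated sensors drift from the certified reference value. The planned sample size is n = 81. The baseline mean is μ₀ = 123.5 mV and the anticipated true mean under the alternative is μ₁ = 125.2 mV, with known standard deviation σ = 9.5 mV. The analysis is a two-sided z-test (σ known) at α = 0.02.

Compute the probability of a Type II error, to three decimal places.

β ≈ 0.763

Standardized effect: d = |μ₁ − μ₀| / σ = |125.2 − 123.5| / 9.5 = 0.1789
Noncentrality parameter: δ = d·√n = 0.1789 × √81 = 1.6105
Two-sided α = 0.02 → critical value z_{0.01} = 2.326.
Power = Φ(δ − 2.326) + Φ(−δ − 2.326) = Φ(-0.716) + Φ(-3.937) = 0.2371 + 0.0000 = 0.2371.
Type II error: β = 1 − power = 1 − 0.2371 = 0.7629.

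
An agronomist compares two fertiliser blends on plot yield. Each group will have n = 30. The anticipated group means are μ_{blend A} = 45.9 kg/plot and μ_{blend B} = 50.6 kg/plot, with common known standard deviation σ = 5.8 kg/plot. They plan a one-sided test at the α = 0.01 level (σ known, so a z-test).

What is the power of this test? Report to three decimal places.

Standardized effect: d = |μ_{blend A} − μ_{blend B}| / σ = |45.9 − 50.6| / 5.8 = 0.8103
Noncentrality parameter: δ = d·√(n/2) = 0.8103 × √(30/2) = 3.1385
One-sided α = 0.01 → critical value z_{0.01} = 2.326.
Power = Φ(δ − 2.326) = Φ(0.812) = 0.7916.

Power ≈ 0.792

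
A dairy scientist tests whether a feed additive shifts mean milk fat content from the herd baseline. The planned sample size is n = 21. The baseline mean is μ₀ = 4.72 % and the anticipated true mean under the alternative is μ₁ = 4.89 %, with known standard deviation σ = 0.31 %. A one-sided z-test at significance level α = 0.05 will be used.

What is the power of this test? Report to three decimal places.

Standardized effect: d = |μ₁ − μ₀| / σ = |4.89 − 4.72| / 0.31 = 0.5484
Noncentrality parameter: δ = d·√n = 0.5484 × √21 = 2.5130
One-sided α = 0.05 → critical value z_{0.05} = 1.645.
Power = P(Z > 1.645 − δ) = Φ(0.868) = 0.8073.

Power ≈ 0.807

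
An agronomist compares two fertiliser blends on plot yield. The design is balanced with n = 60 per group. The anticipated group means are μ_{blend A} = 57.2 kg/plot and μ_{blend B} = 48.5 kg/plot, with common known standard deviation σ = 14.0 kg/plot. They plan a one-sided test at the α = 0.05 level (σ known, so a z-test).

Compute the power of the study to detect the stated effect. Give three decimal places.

Standardized effect: d = |μ_{blend A} − μ_{blend B}| / σ = |57.2 − 48.5| / 14.0 = 0.6214
Noncentrality parameter: λ = d·√(n/2) = 0.6214 × √(60/2) = 3.4037
One-sided α = 0.05 → critical value z_{0.05} = 1.645.
Power = Φ(λ − 1.645) = Φ(1.759) = 0.9607.

Power ≈ 0.961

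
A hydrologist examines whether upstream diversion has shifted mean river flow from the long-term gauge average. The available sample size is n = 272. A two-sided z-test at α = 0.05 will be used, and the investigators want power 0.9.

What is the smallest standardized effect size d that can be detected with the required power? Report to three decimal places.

Required noncentrality: δ = z_{0.025} + z_{0.10} = 1.960 + 1.282 = 3.242.
(Lower-tail contribution to power is negligible for δ > 0.)
δ = d·√n ⇒ d = δ/√n = 3.242/√272 = 0.1965.

d ≈ 0.197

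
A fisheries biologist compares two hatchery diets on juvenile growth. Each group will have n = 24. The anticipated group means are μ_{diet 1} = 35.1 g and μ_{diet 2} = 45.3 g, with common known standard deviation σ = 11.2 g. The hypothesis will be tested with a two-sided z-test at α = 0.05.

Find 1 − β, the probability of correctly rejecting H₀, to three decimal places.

Power ≈ 0.884

Standardized effect: d = |μ_{diet 1} − μ_{diet 2}| / σ = |35.1 − 45.3| / 11.2 = 0.9107
Noncentrality parameter: δ = d·√(n/2) = 0.9107 × √(24/2) = 3.1548
Critical value for a two-sided test at α = 0.05: z_{α/2} = 1.960.
Power = Φ(δ − 1.960) + Φ(−δ − 1.960) = Φ(1.195) + Φ(-5.115) = 0.8839 + 0.0000 = 0.8839.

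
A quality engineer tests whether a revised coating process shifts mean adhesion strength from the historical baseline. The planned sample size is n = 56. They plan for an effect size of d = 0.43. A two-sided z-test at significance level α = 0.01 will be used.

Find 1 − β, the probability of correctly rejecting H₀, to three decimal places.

Noncentrality parameter: δ = d·√n = 0.43 × √56 = 3.2178
Critical value for a two-sided test at α = 0.01: z_{α/2} = 2.576.
Power = Φ(δ − 2.576) + Φ(−δ − 2.576) = Φ(0.642) + Φ(-5.794) = 0.7396 + 0.0000 = 0.7396.

Power ≈ 0.740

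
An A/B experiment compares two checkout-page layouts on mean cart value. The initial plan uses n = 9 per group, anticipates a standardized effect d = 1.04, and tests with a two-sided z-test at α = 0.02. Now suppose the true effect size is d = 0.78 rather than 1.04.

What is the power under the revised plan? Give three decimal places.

With d = 0.78: δ = d·√(n/2) = 0.78 × √(9/2) = 1.6546. Critical value z_{0.01} = 2.326.
Revised power = Φ(δ − 2.326) + Φ(−δ − 2.326) = Φ(-0.672) + Φ(-3.981) = 0.2509 + 0.0000 = 0.2509.

Power ≈ 0.251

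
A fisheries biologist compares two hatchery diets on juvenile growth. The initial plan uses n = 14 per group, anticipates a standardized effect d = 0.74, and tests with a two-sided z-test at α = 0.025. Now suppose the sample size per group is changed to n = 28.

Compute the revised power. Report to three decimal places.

With n = 28 per group: δ = d·√(n/2) = 0.74 × √(28/2) = 2.7688. Critical value z_{0.0125} = 2.241.
Revised power = Φ(δ − 2.241) + Φ(−δ − 2.241) = Φ(0.527) + Φ(-5.010) = 0.7011 + 0.0000 = 0.7011.

Power ≈ 0.701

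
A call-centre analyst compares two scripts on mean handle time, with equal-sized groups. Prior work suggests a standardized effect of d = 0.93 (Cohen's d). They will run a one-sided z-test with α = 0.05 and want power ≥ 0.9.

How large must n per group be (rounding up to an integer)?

n = 20 per group

Set Φ(δ − 1.645) = 0.9; then δ − 1.645 = Φ⁻¹(0.9) = 1.282, giving δ = 2.926.
δ = d·√(n/2) ⇒ n = 2(δ/d)² = 2 × (2.926 / 0.93)² = 19.80.
Round up to the next whole unit.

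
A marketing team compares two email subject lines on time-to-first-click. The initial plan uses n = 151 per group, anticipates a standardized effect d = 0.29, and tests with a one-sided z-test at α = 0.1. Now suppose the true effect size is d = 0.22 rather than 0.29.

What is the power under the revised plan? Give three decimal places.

Power ≈ 0.736

With d = 0.22: δ = d·√(n/2) = 0.22 × √(151/2) = 1.9116. Critical value z_{0.1} = 1.282.
Revised power = P(Z > 1.282 − δ) = Φ(0.630) = 0.7357.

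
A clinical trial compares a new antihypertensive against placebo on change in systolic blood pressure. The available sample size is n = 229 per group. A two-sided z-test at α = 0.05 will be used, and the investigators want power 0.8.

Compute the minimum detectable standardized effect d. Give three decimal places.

Need Φ(δ − 1.960) = 0.8, so δ = 1.960 + 0.842 = 2.802.
(Lower-tail contribution to power is negligible for δ > 0.)
δ = d·√(n/2) ⇒ d = δ/√(n/2) = 2.802/√(229/2) = 0.2618.

d ≈ 0.262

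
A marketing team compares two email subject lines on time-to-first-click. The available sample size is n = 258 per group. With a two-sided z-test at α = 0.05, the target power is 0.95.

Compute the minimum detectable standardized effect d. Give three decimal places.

d ≈ 0.317

Need Φ(δ − 1.960) = 0.95, so δ = 1.960 + 1.645 = 3.605.
(Lower-tail contribution to power is negligible for δ > 0.)
δ = d·√(n/2) ⇒ d = δ/√(n/2) = 3.605/√(258/2) = 0.3174.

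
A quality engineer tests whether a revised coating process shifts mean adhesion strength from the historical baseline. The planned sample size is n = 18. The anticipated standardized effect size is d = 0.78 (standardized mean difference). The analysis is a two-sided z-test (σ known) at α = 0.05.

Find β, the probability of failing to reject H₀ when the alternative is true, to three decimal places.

Noncentrality parameter: δ = d·√n = 0.78 × √18 = 3.3093
Two-sided α = 0.05 → critical value z_{0.025} = 1.960.
Power = Φ(δ − 1.960) + Φ(−δ − 1.960) = Φ(1.349) + Φ(-5.269) = 0.9114 + 0.0000 = 0.9114.
Type II error: β = 1 − power = 1 − 0.9114 = 0.0886.

β ≈ 0.089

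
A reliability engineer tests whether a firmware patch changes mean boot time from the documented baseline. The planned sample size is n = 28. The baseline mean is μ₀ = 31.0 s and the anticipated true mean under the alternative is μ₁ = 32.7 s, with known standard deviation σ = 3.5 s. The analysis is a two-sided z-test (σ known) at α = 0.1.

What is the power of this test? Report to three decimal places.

Power ≈ 0.823

Standardized effect: d = |μ₁ − μ₀| / σ = |32.7 − 31.0| / 3.5 = 0.4857
Noncentrality parameter: δ = d·√n = 0.4857 × √28 = 2.5702
Critical value for a two-sided test at α = 0.1: z_{α/2} = 1.645.
Power = Φ(δ − 1.645) + Φ(−δ − 1.645) = Φ(0.925) + Φ(-4.215) = 0.8226 + 0.0000 = 0.8226.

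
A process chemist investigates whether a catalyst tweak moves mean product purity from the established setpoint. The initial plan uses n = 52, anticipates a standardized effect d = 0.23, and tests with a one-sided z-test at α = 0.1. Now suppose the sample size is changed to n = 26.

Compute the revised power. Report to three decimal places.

Power ≈ 0.457

With n = 26: δ = d·√n = 0.23 × √26 = 1.1728. Critical value z_{0.1} = 1.282.
Revised power = P(Z > 1.282 − δ) = Φ(-0.109) = 0.4567.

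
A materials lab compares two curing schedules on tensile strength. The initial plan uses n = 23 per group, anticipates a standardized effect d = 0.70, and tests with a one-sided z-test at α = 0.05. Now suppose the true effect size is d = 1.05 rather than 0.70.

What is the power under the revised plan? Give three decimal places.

With d = 1.05: δ = d·√(n/2) = 1.05 × √(23/2) = 3.5607. Critical value z_{0.05} = 1.645.
Revised power = Φ(δ − 1.645) = Φ(1.916) = 0.9723.

Power ≈ 0.972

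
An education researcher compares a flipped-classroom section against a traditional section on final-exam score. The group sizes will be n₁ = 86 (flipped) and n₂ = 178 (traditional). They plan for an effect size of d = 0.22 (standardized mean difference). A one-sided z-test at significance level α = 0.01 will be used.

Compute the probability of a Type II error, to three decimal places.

Noncentrality parameter: δ = d / √(1/n₁ + 1/n₂) = 0.22 / √(1/86 + 1/178) = 1.6753
One-sided α = 0.01 → critical value z_{0.01} = 2.326.
Power = Φ(δ − 2.326) = Φ(-0.651) = 0.2575.
Type II error: β = 1 − power = 1 − 0.2575 = 0.7425.

β ≈ 0.743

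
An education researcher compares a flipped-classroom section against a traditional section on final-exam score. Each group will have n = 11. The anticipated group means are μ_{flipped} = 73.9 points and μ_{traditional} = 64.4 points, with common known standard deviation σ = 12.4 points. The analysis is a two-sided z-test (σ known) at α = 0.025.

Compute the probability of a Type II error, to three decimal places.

Standardized effect: d = |μ_{flipped} − μ_{traditional}| / σ = |73.9 − 64.4| / 12.4 = 0.7661
Noncentrality parameter: δ = d·√(n/2) = 0.7661 × √(11/2) = 1.7967
Two-sided α = 0.025 → critical value z_{0.0125} = 2.241.
Power = Φ(δ − 2.241) + Φ(−δ − 2.241) = Φ(-0.445) + Φ(-4.038) = 0.3283 + 0.0000 = 0.3283.
Type II error: β = 1 − power = 1 − 0.3283 = 0.6717.

β ≈ 0.672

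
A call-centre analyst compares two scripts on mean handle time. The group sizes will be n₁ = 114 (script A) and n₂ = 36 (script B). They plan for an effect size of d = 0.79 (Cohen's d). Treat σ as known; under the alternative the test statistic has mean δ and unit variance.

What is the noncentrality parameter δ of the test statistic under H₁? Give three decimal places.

δ = d / √(1/n₁ + 1/n₂) = 0.79 / √(1/114 + 1/36) = 4.1322

δ ≈ 4.132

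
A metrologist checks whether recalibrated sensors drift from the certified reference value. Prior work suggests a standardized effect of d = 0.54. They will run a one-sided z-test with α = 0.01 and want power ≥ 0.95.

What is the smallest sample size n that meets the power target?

Set Φ(δ − 2.326) = 0.95; then δ − 2.326 = Φ⁻¹(0.95) = 1.645, giving δ = 3.971.
δ = d·√n ⇒ n = (δ/d)² = (3.971 / 0.54)² = 54.08.
Rounding up, n = 55.

n = 55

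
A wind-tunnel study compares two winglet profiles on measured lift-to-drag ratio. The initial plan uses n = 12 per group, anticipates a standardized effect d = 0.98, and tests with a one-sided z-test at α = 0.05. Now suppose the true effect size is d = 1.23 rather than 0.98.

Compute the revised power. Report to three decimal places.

With d = 1.23: δ = d·√(n/2) = 1.23 × √(12/2) = 3.0129. Critical value z_{0.05} = 1.645.
Revised power = Φ(δ − 1.645) = Φ(1.368) = 0.9143.

Power ≈ 0.914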